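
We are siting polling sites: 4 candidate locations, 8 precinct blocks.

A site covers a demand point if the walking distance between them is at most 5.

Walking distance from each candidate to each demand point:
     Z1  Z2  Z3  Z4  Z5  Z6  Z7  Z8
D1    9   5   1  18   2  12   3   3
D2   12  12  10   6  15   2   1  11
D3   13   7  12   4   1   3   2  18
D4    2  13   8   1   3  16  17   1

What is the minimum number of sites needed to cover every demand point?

Coverage sets (demand points within 5 of each site):
  D1: {Z2, Z3, Z5, Z7, Z8}
  D2: {Z6, Z7}
  D3: {Z4, Z5, Z6, Z7}
  D4: {Z1, Z4, Z5, Z8}
No 2 sites suffice: every size-2 union leaves at least one demand point uncovered.
But {D1, D2, D4} covers everything, so the minimum is 3.

3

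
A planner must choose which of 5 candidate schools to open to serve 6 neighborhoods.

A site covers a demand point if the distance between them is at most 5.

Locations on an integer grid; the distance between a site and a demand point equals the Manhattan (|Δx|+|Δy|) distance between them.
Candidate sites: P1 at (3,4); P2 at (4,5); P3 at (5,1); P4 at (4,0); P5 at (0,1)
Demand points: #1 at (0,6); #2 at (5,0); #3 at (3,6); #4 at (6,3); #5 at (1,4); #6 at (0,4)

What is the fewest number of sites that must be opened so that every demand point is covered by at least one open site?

Coverage sets (demand points within 5 of each site):
  P1: {#1, #3, #4, #5, #6}
  P2: {#1, #3, #4, #5, #6}
  P3: {#2, #4}
  P4: {#2, #4}
  P5: {#1, #5, #6}
No single site covers all 6 demand points.
But {P1, P3} covers everything, so the minimum is 2.

2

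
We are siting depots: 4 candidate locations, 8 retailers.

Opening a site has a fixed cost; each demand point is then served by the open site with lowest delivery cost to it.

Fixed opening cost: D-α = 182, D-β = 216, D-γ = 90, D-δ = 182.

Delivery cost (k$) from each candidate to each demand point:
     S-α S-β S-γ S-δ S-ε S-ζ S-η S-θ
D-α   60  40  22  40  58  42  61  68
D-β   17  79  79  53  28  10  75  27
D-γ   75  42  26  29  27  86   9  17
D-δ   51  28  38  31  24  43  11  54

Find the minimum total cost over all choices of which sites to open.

401

Open {D-γ}: assign each demand point to its cheapest open site.
  S-α→D-γ 75, S-β→D-γ 42, S-γ→D-γ 26, S-δ→D-γ 29, S-ε→D-γ 27, S-ζ→D-γ 86, S-η→D-γ 9, S-θ→D-γ 17
  delivery cost 311, fixed 90 → total 401.
Compare {D-δ}: delivery cost 280 + fixed 182 = 462.
Compare {D-β, D-γ}: delivery cost 177 + fixed 306 = 483.
Compare {D-γ, D-δ}: delivery cost 227 + fixed 272 = 499.
All other subsets cost ≥ 462. Minimum total cost: 401.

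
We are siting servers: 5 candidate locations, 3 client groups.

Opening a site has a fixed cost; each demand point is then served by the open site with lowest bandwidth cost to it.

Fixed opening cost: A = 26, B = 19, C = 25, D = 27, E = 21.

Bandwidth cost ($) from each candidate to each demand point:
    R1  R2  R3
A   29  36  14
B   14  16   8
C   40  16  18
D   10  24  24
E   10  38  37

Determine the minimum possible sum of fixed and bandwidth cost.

Open {B}: assign each demand point to its cheapest open site.
  R1→B 14, R2→B 16, R3→B 8
  bandwidth cost 38, fixed 19 → total 57.
Compare {B, E}: bandwidth cost 34 + fixed 40 = 74.
Compare {B, D}: bandwidth cost 34 + fixed 46 = 80.
Compare {B, C}: bandwidth cost 38 + fixed 44 = 82.
All other subsets cost ≥ 74. Minimum total cost: 57.

57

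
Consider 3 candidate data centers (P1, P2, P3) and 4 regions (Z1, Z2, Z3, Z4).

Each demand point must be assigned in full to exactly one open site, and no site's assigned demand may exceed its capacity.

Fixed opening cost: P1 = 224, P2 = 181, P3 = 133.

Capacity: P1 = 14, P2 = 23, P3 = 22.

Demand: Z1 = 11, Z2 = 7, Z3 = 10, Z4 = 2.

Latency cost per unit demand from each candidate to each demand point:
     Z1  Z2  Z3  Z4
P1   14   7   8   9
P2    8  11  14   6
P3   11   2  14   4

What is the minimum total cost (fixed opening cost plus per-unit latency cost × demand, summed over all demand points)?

564

Open {P2, P3}; cheapest assignment that respects the capacities:
  P2 (cap 23, load 21): Z1, Z3 — cost 11×8 + 10×14 = 228
  P3 (cap 22, load 9): Z2, Z4 — cost 7×2 + 2×4 = 22
  Shipping 250, fixed 314 → total 564.
  Any other capacity-feasible assignment to {P2, P3} ships for at least 250.
Compare {P1, P3}: its best feasible assignment gives total 580.
Compare {P1, P2}: its best feasible assignment gives total 662.
Every other set of open sites that can feasibly serve all demand totals ≥ 580 even under its best assignment. Minimum: 564.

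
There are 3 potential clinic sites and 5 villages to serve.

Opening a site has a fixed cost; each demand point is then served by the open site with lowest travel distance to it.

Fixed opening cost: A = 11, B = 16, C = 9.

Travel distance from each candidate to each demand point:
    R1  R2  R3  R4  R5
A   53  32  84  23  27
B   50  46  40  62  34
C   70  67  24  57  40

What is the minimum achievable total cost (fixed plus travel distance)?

179

Open {A, C}: assign each demand point to its cheapest open site.
  R1→A 53, R2→A 32, R3→C 24, R4→A 23, R5→A 27
  travel distance 159, fixed 20 → total 179.
Compare {A, B, C}: travel distance 156 + fixed 36 = 192.
Compare {A, B}: travel distance 172 + fixed 27 = 199.
Compare {A}: travel distance 219 + fixed 11 = 230.
All other subsets cost ≥ 192. Minimum total cost: 179.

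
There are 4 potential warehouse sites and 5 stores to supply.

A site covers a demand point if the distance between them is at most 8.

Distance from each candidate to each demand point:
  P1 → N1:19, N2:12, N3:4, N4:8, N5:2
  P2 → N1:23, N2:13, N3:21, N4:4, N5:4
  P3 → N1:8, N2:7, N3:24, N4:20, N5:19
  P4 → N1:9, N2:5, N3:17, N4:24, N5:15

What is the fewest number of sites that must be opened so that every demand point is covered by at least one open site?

Coverage sets (demand points within 8 of each site):
  P1: {N3, N4, N5}
  P2: {N4, N5}
  P3: {N1, N2}
  P4: {N2}
No single site covers all 5 demand points.
But {P1, P3} covers everything, so the minimum is 2.

2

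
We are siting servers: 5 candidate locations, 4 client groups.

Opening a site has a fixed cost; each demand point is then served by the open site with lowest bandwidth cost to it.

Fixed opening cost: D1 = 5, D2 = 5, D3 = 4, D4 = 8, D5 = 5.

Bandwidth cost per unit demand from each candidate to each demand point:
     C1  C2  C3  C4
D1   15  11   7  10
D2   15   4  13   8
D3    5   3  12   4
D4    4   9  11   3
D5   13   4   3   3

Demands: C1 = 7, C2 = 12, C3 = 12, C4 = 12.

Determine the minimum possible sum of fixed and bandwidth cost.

152

Open {D3, D5}: assign each demand point to its cheapest open site.
  C1→D3 7×5=35, C2→D3 12×3=36, C3→D5 12×3=36, C4→D5 12×3=36
  bandwidth cost 143, fixed 9 → total 152.
Compare {D3, D4, D5}: bandwidth cost 136 + fixed 17 = 153.
Compare {D1, D3, D5}: bandwidth cost 143 + fixed 14 = 157.
Compare {D2, D3, D5}: bandwidth cost 143 + fixed 14 = 157.
All other subsets cost ≥ 153. Minimum total cost: 152.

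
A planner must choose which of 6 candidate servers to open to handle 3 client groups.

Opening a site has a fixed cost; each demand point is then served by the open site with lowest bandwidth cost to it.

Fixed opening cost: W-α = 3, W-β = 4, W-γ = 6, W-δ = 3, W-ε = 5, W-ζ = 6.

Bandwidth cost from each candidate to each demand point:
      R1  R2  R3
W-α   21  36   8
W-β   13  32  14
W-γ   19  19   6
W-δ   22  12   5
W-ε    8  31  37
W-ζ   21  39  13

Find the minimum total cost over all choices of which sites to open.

Open {W-δ, W-ε}: assign each demand point to its cheapest open site.
  R1→W-ε 8, R2→W-δ 12, R3→W-δ 5
  bandwidth cost 25, fixed 8 → total 33.
Compare {W-α, W-δ, W-ε}: bandwidth cost 25 + fixed 11 = 36.
Compare {W-β, W-δ}: bandwidth cost 30 + fixed 7 = 37.
Compare {W-β, W-δ, W-ε}: bandwidth cost 25 + fixed 12 = 37.
All other subsets cost ≥ 36. Minimum total cost: 33.

33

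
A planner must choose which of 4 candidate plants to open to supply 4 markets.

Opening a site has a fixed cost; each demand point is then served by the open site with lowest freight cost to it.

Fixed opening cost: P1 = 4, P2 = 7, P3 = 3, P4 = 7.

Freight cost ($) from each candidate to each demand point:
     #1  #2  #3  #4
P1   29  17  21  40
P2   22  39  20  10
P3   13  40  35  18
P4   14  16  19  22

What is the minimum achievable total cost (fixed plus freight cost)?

73

Open {P2, P4}: assign each demand point to its cheapest open site.
  #1→P4 14, #2→P4 16, #3→P4 19, #4→P2 10
  freight cost 59, fixed 14 → total 73.
Compare {P1, P2, P3}: freight cost 60 + fixed 14 = 74.
Compare {P2, P3, P4}: freight cost 58 + fixed 17 = 75.
Compare {P1, P3}: freight cost 69 + fixed 7 = 76.
All other subsets cost ≥ 74. Minimum total cost: 73.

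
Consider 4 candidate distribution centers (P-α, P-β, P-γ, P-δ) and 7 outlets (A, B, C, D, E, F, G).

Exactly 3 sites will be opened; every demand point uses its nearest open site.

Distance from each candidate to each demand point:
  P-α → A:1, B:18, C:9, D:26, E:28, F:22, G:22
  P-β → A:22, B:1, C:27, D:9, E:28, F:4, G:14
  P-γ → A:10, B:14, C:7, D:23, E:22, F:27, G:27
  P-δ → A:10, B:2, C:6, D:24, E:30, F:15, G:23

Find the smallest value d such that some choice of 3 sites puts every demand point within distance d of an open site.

22

Open {P-α, P-β, P-γ}.
  Farthest demand point is E at distance 22 (to P-γ); all others are ≤ 22.
With {P-β, P-γ, P-δ} the worst case is 22.
With {P-α, P-γ, P-δ} the worst case is 23.
No size-3 selection achieves below 22.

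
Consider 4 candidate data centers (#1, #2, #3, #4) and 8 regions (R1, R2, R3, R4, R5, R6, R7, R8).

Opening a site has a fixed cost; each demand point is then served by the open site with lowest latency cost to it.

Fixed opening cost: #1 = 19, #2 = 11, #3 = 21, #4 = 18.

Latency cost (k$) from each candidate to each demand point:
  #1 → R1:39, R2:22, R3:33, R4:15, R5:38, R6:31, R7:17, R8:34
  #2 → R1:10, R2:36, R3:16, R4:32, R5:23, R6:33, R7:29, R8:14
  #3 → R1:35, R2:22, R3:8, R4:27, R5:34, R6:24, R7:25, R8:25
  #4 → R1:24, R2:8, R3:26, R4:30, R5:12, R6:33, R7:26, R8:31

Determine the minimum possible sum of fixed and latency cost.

Open {#1, #2, #4}: assign each demand point to its cheapest open site.
  R1→#2 10, R2→#4 8, R3→#2 16, R4→#1 15, R5→#4 12, R6→#1 31, R7→#1 17, R8→#2 14
  latency cost 123, fixed 48 → total 171.
Compare {#1, #2, #3, #4}: latency cost 108 + fixed 69 = 177.
Compare {#1, #2}: latency cost 148 + fixed 30 = 178.
Compare {#2, #4}: latency cost 149 + fixed 29 = 178.
All other subsets cost ≥ 177. Minimum total cost: 171.

171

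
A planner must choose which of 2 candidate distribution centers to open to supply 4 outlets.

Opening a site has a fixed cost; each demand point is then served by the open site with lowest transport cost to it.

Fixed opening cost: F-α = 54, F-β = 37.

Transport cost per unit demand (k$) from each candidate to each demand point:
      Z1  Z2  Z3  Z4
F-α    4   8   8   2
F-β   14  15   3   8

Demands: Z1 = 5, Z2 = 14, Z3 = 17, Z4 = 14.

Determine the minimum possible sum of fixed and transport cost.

302

Open {F-α, F-β}: assign each demand point to its cheapest open site.
  Z1→F-α 5×4=20, Z2→F-α 14×8=112, Z3→F-β 17×3=51, Z4→F-α 14×2=28
  transport cost 211, fixed 91 → total 302.
Compare {F-α}: transport cost 296 + fixed 54 = 350.
Compare {F-β}: transport cost 443 + fixed 37 = 480.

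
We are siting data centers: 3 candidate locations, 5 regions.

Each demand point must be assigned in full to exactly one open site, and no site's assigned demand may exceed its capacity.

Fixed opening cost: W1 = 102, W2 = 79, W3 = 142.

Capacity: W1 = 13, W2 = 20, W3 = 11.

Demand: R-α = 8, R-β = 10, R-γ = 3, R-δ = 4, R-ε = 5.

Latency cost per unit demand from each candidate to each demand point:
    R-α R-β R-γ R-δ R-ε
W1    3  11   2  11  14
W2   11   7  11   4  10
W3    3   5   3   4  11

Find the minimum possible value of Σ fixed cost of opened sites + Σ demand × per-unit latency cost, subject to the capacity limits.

Open {W1, W2}; cheapest assignment that respects the capacities:
  W1 (cap 13, load 11): R-α, R-γ — cost 8×3 + 3×2 = 30
  W2 (cap 20, load 19): R-β, R-δ, R-ε — cost 10×7 + 4×4 + 5×10 = 136
  Shipping 166, fixed 181 → total 347.
  Any other capacity-feasible assignment to {W1, W2} ships for at least 166.
Compare {W2, W3}: its best feasible assignment gives total 390.
Compare {W1, W2, W3}: its best feasible assignment gives total 469.
Every other set of open sites that can feasibly serve all demand totals ≥ 390 even under its best assignment. Minimum: 347.

347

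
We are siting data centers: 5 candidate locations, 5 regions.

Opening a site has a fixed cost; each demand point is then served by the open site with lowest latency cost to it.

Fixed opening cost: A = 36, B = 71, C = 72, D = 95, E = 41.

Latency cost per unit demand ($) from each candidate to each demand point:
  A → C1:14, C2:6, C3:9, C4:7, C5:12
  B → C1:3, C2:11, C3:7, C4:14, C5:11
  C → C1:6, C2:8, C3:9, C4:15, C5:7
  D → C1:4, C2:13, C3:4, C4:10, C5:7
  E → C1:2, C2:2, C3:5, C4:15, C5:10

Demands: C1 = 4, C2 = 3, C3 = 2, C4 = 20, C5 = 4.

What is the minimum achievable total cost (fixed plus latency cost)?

281

Open {A, E}: assign each demand point to its cheapest open site.
  C1→E 4×2=8, C2→E 3×2=6, C3→E 2×5=10, C4→A 20×7=140, C5→E 4×10=40
  latency cost 204, fixed 77 → total 281.
Compare {A}: latency cost 280 + fixed 36 = 316.
Compare {A, B}: latency cost 228 + fixed 107 = 335.
Compare {A, C}: latency cost 228 + fixed 108 = 336.
All other subsets cost ≥ 316. Minimum total cost: 281.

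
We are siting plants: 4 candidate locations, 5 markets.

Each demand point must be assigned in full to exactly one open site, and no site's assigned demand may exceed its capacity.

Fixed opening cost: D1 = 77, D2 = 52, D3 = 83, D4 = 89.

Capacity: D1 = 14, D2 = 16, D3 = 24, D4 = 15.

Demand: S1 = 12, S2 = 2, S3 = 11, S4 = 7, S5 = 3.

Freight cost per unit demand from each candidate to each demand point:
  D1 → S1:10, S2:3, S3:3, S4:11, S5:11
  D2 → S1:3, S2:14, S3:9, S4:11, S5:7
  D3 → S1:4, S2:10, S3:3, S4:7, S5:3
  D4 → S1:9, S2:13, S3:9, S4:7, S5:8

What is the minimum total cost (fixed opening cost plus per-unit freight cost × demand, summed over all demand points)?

Open {D2, D3}; cheapest assignment that respects the capacities:
  D2 (cap 16, load 12): S1 — cost 12×3 = 36
  D3 (cap 24, load 23): S2, S3, S4, S5 — cost 2×10 + 11×3 + 7×7 + 3×3 = 111
  Shipping 147, fixed 135 → total 282.
  Any other capacity-feasible assignment to {D2, D3} ships for at least 147.
Compare {D1, D3}: its best feasible assignment gives total 305.
Compare {D1, D2, D3}: its best feasible assignment gives total 345.
Every other set of open sites that can feasibly serve all demand totals ≥ 305 even under its best assignment. Minimum: 282.

282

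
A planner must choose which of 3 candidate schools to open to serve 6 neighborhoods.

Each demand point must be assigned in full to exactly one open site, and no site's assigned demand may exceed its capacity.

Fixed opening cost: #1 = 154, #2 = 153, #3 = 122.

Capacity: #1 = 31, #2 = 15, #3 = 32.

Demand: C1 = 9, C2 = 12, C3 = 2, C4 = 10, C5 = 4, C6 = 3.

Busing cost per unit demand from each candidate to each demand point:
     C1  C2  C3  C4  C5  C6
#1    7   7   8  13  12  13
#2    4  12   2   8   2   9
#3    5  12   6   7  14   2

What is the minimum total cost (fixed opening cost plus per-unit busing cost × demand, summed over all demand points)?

Open {#1, #3}; cheapest assignment that respects the capacities:
  #1 (cap 31, load 16): C2, C5 — cost 12×7 + 4×12 = 132
  #3 (cap 32, load 24): C1, C3, C4, C6 — cost 9×5 + 2×6 + 10×7 + 3×2 = 133
  Shipping 265, fixed 276 → total 541.
  Any other capacity-feasible assignment to {#1, #3} ships for at least 265.
Compare {#2, #3}: its best feasible assignment gives total 543.
Compare {#1, #2}: its best feasible assignment gives total 597.
Every other set of open sites that can feasibly serve all demand totals ≥ 543 even under its best assignment. Minimum: 541.

541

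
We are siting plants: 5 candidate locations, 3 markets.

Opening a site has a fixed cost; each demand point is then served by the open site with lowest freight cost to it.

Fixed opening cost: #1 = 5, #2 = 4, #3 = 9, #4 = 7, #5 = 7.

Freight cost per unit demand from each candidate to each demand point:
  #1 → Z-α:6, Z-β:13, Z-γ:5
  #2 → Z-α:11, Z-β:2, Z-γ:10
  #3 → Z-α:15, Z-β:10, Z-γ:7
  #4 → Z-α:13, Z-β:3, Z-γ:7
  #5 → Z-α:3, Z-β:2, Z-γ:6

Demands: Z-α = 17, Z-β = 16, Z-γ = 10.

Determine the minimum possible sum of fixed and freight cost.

Open {#1, #5}: assign each demand point to its cheapest open site.
  Z-α→#5 17×3=51, Z-β→#5 16×2=32, Z-γ→#1 10×5=50
  freight cost 133, fixed 12 → total 145.
Compare {#1, #2, #5}: freight cost 133 + fixed 16 = 149.
Compare {#5}: freight cost 143 + fixed 7 = 150.
Compare {#1, #4, #5}: freight cost 133 + fixed 19 = 152.
All other subsets cost ≥ 149. Minimum total cost: 145.

145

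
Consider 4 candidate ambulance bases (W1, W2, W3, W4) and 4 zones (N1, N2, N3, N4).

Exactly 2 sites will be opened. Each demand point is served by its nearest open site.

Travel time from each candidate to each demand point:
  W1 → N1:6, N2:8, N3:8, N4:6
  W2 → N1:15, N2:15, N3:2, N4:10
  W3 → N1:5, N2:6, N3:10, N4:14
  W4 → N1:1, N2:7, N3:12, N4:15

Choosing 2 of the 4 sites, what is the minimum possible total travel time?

20

Open {W2, W4}.
  N1→W4 1, N2→W4 7, N3→W2 2, N4→W2 10  ⇒ total 20.
Compare {W1, W2}: total 22.
Compare {W1, W4}: total 22.
No size-2 selection does better; minimum is 20.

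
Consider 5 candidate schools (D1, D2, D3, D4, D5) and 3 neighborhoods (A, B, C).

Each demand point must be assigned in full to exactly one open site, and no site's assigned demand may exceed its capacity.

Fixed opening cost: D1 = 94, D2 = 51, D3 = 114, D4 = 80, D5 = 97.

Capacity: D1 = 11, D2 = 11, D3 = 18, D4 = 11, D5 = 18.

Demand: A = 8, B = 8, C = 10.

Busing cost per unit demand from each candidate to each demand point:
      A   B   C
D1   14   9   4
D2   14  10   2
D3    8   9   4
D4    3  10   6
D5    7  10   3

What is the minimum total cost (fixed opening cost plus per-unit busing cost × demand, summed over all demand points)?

304

Open {D2, D5}; cheapest assignment that respects the capacities:
  D2 (cap 11, load 10): C — cost 10×2 = 20
  D5 (cap 18, load 16): A, B — cost 8×7 + 8×10 = 136
  Shipping 156, fixed 148 → total 304.
  Any other capacity-feasible assignment to {D2, D5} ships for at least 156.
Compare {D4, D5}: its best feasible assignment gives total 311.
Compare {D2, D3}: its best feasible assignment gives total 321.
Every other set of open sites that can feasibly serve all demand totals ≥ 311 even under its best assignment. Minimum: 304.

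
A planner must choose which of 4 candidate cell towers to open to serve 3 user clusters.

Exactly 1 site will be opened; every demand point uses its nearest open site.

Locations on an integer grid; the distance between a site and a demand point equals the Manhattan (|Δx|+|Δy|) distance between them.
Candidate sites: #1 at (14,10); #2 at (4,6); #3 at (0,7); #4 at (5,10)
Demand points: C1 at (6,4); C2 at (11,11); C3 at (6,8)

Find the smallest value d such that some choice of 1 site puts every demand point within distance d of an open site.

7

Open {#4}.
  Farthest demand point is C1 at distance 7 (to #4); all others are ≤ 7.
With {#2} the worst case is 12.
With {#1} the worst case is 14.
No size-1 selection achieves below 7.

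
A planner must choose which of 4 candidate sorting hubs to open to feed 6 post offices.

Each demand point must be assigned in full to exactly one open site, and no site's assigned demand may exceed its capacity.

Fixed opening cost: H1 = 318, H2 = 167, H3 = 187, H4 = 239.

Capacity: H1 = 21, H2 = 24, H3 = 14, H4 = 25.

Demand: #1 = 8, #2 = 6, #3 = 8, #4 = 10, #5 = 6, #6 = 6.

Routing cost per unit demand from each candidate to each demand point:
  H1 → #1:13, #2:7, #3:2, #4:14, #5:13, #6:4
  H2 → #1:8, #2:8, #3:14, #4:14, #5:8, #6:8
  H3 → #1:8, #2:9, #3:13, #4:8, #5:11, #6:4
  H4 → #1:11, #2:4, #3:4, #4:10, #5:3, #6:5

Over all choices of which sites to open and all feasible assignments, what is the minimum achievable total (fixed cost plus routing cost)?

716

Open {H2, H4}; cheapest assignment that respects the capacities:
  H2 (cap 24, load 20): #1, #2, #6 — cost 8×8 + 6×8 + 6×8 = 160
  H4 (cap 25, load 24): #3, #4, #5 — cost 8×4 + 10×10 + 6×3 = 150
  Shipping 310, fixed 406 → total 716.
  Any other capacity-feasible assignment to {H2, H4} ships for at least 310.
Compare {H1, H2}: its best feasible assignment gives total 819.
Compare {H1, H4}: its best feasible assignment gives total 845.
Every other set of open sites that can feasibly serve all demand totals ≥ 819 even under its best assignment. Minimum: 716.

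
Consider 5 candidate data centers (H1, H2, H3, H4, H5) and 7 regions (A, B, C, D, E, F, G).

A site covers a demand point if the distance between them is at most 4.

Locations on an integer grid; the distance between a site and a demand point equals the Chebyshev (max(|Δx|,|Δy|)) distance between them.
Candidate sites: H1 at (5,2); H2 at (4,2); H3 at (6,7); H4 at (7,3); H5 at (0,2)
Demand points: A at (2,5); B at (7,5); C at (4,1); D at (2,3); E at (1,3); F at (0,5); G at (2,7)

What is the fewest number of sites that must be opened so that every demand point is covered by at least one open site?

2

Coverage sets (demand points within 4 of each site):
  H1: {A, B, C, D, E}
  H2: {A, B, C, D, E, F}
  H3: {A, B, D, G}
  H4: {B, C}
  H5: {A, C, D, E, F}
No single site covers all 7 demand points.
But {H2, H3} covers everything, so the minimum is 2.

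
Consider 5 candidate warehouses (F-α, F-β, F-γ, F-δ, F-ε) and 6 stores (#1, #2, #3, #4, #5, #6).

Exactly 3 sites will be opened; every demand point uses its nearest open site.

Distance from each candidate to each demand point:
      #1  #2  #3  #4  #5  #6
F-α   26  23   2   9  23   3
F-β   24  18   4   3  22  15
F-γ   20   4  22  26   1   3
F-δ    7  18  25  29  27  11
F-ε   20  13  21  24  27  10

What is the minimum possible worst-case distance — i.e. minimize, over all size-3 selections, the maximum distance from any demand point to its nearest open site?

Open {F-β, F-γ, F-δ}.
  Farthest demand point is #1 at distance 7 (to F-δ); all others are ≤ 7.
With {F-α, F-γ, F-δ} the worst case is 9.
With {F-α, F-β, F-γ} the worst case is 20.
No size-3 selection achieves below 7.

7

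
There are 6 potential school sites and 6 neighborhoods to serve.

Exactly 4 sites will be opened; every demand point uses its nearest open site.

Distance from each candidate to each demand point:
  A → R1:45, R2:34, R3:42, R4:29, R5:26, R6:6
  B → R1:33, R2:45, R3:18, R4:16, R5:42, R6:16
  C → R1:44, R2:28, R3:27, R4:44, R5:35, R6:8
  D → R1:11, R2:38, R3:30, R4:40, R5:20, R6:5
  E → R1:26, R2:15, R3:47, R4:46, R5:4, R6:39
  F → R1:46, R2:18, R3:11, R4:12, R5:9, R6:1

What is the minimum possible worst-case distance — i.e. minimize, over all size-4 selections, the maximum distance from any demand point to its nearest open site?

Open {A, D, E, F}.
  Farthest demand point is R2 at distance 15 (to E); all others are ≤ 15.
With {B, D, E, F} the worst case is 15.
With {C, D, E, F} the worst case is 15.
No size-4 selection achieves below 15.

15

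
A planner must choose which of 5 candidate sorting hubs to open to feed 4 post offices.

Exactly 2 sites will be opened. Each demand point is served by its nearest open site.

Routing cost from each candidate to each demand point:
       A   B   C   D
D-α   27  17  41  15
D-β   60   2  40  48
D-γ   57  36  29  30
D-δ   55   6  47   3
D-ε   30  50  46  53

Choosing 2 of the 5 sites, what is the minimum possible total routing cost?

Open {D-α, D-δ}.
  A→D-α 27, B→D-δ 6, C→D-α 41, D→D-δ 3  ⇒ total 77.
Compare {D-α, D-β}: total 84.
Compare {D-δ, D-ε}: total 85.
No size-2 selection does better; minimum is 77.

77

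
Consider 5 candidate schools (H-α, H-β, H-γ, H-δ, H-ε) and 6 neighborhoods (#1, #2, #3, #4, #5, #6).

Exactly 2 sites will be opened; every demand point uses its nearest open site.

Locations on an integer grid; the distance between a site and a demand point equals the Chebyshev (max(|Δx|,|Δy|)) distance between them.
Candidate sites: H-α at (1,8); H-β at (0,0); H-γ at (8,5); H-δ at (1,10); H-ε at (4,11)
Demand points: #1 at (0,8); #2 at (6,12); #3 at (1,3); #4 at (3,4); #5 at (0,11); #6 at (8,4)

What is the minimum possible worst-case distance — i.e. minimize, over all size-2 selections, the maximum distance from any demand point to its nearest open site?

Open {H-α, H-γ}.
  Farthest demand point is #2 at distance 5 (to H-α); all others are ≤ 5.
With {H-α, H-β} the worst case is 7.
With {H-α, H-δ} the worst case is 7.
No size-2 selection achieves below 5.

5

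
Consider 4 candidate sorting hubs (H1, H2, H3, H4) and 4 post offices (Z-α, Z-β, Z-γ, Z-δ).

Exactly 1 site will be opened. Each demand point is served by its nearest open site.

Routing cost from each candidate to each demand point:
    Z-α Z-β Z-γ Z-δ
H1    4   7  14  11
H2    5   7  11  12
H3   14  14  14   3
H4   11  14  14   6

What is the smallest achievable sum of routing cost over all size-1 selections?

35

Open {H2}.
  Z-α→H2 5, Z-β→H2 7, Z-γ→H2 11, Z-δ→H2 12  ⇒ total 35.
Compare {H1}: total 36.
Compare {H3}: total 45.
No size-1 selection does better; minimum is 35.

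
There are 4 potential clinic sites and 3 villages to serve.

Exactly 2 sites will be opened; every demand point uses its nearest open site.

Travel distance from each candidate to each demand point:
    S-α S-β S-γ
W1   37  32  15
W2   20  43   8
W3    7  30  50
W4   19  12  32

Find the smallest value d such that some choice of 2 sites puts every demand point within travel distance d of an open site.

Open {W1, W4}.
  Farthest demand point is S-α at travel distance 19 (to W4); all others are ≤ 19.
With {W2, W4} the worst case is 19.
With {W1, W3} the worst case is 30.
No size-2 selection achieves below 19.

19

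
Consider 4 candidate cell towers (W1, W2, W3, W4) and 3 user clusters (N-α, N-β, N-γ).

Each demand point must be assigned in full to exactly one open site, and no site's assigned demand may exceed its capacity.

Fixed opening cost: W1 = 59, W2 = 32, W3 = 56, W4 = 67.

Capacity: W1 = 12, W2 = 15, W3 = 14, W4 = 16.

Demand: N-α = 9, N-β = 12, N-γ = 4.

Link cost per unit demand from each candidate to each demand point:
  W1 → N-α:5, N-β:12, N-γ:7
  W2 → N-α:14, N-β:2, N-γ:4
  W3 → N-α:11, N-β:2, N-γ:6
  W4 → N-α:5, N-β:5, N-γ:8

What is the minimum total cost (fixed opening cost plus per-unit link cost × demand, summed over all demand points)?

Open {W2, W4}; cheapest assignment that respects the capacities:
  W2 (cap 15, load 12): N-β — cost 12×2 = 24
  W4 (cap 16, load 13): N-α, N-γ — cost 9×5 + 4×8 = 77
  Shipping 101, fixed 99 → total 200.
  Any other capacity-feasible assignment to {W2, W4} ships for at least 101.
Compare {W3, W4}: its best feasible assignment gives total 224.
Compare {W1, W2, W3}: its best feasible assignment gives total 232.
Every other set of open sites that can feasibly serve all demand totals ≥ 224 even under its best assignment. Minimum: 200.

200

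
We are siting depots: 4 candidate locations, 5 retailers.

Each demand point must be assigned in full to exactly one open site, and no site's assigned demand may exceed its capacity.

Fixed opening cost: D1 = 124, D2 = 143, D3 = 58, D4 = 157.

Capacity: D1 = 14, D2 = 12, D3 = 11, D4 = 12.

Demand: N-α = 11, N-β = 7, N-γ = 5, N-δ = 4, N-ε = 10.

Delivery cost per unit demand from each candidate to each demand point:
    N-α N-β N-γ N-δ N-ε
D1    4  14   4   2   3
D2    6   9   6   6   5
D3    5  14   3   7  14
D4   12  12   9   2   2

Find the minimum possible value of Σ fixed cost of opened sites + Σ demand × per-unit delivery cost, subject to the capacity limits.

Open {D1, D2, D3}; cheapest assignment that respects the capacities:
  D1 (cap 14, load 14): N-δ, N-ε — cost 4×2 + 10×3 = 38
  D2 (cap 12, load 12): N-β, N-γ — cost 7×9 + 5×6 = 93
  D3 (cap 11, load 11): N-α — cost 11×5 = 55
  Shipping 186, fixed 325 → total 511.
  Any other capacity-feasible assignment to {D1, D2, D3} ships for at least 186.
Compare {D1, D3, D4}: its best feasible assignment gives total 561.
Compare {D1, D2, D3, D4}: its best feasible assignment gives total 648.
Every other set of open sites that can feasibly serve all demand totals ≥ 561 even under its best assignment. Minimum: 511.

511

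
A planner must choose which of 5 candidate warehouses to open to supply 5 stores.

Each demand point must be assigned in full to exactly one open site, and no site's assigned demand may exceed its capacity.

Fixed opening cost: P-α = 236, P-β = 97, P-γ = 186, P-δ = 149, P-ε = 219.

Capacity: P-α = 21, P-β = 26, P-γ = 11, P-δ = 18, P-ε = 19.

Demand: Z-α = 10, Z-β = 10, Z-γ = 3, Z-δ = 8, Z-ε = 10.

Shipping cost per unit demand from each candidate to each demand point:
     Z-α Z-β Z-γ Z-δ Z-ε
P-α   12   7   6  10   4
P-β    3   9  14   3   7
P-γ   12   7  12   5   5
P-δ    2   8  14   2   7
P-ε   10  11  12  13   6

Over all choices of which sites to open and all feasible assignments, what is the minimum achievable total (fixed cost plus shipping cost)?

Open {P-β, P-δ}; cheapest assignment that respects the capacities:
  P-β (cap 26, load 23): Z-β, Z-γ, Z-ε — cost 10×9 + 3×14 + 10×7 = 202
  P-δ (cap 18, load 18): Z-α, Z-δ — cost 10×2 + 8×2 = 36
  Shipping 238, fixed 246 → total 484.
  Any other capacity-feasible assignment to {P-β, P-δ} ships for at least 238.
Compare {P-α, P-β}: its best feasible assignment gives total 539.
Compare {P-β, P-ε}: its best feasible assignment gives total 642.
Every other set of open sites that can feasibly serve all demand totals ≥ 539 even under its best assignment. Minimum: 484.

484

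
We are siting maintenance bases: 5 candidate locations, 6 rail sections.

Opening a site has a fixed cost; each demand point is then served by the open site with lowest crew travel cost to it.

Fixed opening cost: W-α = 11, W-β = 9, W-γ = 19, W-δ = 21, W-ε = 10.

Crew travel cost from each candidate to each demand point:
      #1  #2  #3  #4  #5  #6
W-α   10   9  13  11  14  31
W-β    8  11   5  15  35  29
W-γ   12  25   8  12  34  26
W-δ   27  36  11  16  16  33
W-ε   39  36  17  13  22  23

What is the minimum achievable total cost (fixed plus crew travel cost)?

Open {W-α, W-β}: assign each demand point to its cheapest open site.
  #1→W-β 8, #2→W-α 9, #3→W-β 5, #4→W-α 11, #5→W-α 14, #6→W-β 29
  crew travel cost 76, fixed 20 → total 96.
Compare {W-α}: crew travel cost 88 + fixed 11 = 99.
Compare {W-α, W-β, W-ε}: crew travel cost 70 + fixed 30 = 100.
Compare {W-α, W-ε}: crew travel cost 80 + fixed 21 = 101.
All other subsets cost ≥ 99. Minimum total cost: 96.

96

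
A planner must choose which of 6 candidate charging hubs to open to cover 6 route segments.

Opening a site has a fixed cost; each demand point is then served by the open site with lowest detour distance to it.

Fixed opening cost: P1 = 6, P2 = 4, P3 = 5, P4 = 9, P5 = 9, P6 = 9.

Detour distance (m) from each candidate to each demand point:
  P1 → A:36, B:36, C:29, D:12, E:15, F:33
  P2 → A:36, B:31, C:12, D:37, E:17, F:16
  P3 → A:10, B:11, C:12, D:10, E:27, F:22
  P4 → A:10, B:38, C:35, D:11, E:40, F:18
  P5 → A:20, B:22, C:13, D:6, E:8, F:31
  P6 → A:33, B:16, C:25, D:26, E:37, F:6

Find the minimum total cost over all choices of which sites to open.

Open {P3, P5, P6}: assign each demand point to its cheapest open site.
  A→P3 10, B→P3 11, C→P3 12, D→P5 6, E→P5 8, F→P6 6
  detour distance 53, fixed 23 → total 76.
Compare {P2, P3, P5, P6}: detour distance 53 + fixed 27 = 80.
Compare {P2, P3, P5}: detour distance 63 + fixed 18 = 81.
Compare {P1, P3, P5, P6}: detour distance 53 + fixed 29 = 82.
All other subsets cost ≥ 80. Minimum total cost: 76.

76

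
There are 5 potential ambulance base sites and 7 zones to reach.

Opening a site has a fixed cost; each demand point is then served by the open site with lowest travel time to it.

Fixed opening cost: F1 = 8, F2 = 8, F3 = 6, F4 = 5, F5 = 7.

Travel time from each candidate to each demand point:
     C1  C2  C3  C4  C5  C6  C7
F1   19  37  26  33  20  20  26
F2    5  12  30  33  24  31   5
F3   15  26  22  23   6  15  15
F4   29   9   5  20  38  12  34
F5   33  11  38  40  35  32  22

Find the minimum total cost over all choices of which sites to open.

Open {F2, F3, F4}: assign each demand point to its cheapest open site.
  C1→F2 5, C2→F4 9, C3→F4 5, C4→F4 20, C5→F3 6, C6→F4 12, C7→F2 5
  travel time 62, fixed 19 → total 81.
Compare {F2, F3, F4, F5}: travel time 62 + fixed 26 = 88.
Compare {F1, F2, F3, F4}: travel time 62 + fixed 27 = 89.
Compare {F2, F4}: travel time 80 + fixed 13 = 93.
All other subsets cost ≥ 88. Minimum total cost: 81.

81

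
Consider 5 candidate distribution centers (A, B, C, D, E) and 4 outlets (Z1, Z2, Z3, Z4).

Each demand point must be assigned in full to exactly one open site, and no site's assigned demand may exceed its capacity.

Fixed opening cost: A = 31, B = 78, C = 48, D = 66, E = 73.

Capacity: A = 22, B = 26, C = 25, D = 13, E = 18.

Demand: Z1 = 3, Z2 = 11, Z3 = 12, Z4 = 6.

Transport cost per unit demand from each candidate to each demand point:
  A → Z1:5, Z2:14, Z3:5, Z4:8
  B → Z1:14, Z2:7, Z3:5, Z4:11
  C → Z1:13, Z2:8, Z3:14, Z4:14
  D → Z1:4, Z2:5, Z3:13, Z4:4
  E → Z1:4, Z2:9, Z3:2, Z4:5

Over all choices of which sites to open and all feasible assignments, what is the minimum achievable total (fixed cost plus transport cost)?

Open {A, D}; cheapest assignment that respects the capacities:
  A (cap 22, load 21): Z1, Z3, Z4 — cost 3×5 + 12×5 + 6×8 = 123
  D (cap 13, load 11): Z2 — cost 11×5 = 55
  Shipping 178, fixed 97 → total 275.
  Any other capacity-feasible assignment to {A, D} ships for at least 178.
Compare {A, C}: its best feasible assignment gives total 290.
Compare {A, D, E}: its best feasible assignment gives total 294.
Every other set of open sites that can feasibly serve all demand totals ≥ 290 even under its best assignment. Minimum: 275.

275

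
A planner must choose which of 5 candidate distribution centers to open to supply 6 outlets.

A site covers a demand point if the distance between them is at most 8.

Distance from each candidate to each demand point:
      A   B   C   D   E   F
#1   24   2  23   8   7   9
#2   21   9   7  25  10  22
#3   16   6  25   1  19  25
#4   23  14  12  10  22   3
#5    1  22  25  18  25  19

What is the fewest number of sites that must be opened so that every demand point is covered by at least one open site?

Coverage sets (demand points within 8 of each site):
  #1: {B, D, E}
  #2: {C}
  #3: {B, D}
  #4: {F}
  #5: {A}
No 3 sites suffice: every size-3 union leaves at least one demand point uncovered.
But {#1, #2, #4, #5} covers everything, so the minimum is 4.

4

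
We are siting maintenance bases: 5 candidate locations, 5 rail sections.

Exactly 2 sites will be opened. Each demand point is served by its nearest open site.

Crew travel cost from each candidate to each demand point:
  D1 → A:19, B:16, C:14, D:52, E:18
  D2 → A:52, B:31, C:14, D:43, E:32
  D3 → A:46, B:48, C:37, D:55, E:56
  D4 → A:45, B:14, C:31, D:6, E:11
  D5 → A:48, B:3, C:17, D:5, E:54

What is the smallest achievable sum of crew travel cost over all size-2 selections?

Open {D1, D5}.
  A→D1 19, B→D5 3, C→D1 14, D→D5 5, E→D1 18  ⇒ total 59.
Compare {D1, D4}: total 64.
Compare {D4, D5}: total 81.
No size-2 selection does better; minimum is 59.

59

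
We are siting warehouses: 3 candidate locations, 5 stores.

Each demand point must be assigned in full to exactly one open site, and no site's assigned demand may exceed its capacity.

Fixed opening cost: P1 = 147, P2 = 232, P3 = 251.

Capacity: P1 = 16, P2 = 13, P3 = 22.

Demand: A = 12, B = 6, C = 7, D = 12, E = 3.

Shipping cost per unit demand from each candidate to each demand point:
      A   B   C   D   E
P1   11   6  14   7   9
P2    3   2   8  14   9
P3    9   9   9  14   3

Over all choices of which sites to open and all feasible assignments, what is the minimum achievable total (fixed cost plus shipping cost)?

Open {P1, P2, P3}; cheapest assignment that respects the capacities:
  P1 (cap 16, load 12): D — cost 12×7 = 84
  P2 (cap 13, load 12): A — cost 12×3 = 36
  P3 (cap 22, load 16): B, C, E — cost 6×9 + 7×9 + 3×3 = 126
  Shipping 246, fixed 630 → total 876.
  Any other capacity-feasible assignment to {P1, P2, P3} ships for at least 246.
Total demand is 40 and no other set of sites has combined capacity ≥ 40, so {P1, P2, P3} is the only feasible choice of open sites. Minimum: 876.

876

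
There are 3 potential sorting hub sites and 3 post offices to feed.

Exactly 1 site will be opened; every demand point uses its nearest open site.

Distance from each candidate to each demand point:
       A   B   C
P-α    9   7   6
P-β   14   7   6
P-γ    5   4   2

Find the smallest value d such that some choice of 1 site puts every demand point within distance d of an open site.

Open {P-γ}.
  Farthest demand point is A at distance 5 (to P-γ); all others are ≤ 5.
With {P-α} the worst case is 9.
With {P-β} the worst case is 14.
No size-1 selection achieves below 5.

5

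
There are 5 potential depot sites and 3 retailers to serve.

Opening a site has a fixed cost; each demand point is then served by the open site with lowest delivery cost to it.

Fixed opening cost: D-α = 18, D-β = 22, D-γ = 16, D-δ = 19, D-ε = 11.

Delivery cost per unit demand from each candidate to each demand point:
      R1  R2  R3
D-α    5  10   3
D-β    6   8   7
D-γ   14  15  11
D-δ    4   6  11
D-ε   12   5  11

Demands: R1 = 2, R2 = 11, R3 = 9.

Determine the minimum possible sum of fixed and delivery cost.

Open {D-α, D-ε}: assign each demand point to its cheapest open site.
  R1→D-α 2×5=10, R2→D-ε 11×5=55, R3→D-α 9×3=27
  delivery cost 92, fixed 29 → total 121.
Compare {D-α, D-γ, D-ε}: delivery cost 92 + fixed 45 = 137.
Compare {D-α, D-δ}: delivery cost 101 + fixed 37 = 138.
Compare {D-α, D-δ, D-ε}: delivery cost 90 + fixed 48 = 138.
All other subsets cost ≥ 137. Minimum total cost: 121.

121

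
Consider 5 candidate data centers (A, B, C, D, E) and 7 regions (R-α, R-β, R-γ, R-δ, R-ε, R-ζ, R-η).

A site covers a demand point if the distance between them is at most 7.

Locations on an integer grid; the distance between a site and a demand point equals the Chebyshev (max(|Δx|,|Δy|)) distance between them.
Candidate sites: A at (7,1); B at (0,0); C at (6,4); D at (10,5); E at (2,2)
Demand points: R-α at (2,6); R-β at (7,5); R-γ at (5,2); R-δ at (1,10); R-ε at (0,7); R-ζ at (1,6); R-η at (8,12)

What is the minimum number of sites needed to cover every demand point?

Coverage sets (demand points within 7 of each site):
  A: {R-α, R-β, R-γ, R-ε, R-ζ}
  B: {R-α, R-β, R-γ, R-ε, R-ζ}
  C: {R-α, R-β, R-γ, R-δ, R-ε, R-ζ}
  D: {R-β, R-γ, R-η}
  E: {R-α, R-β, R-γ, R-ε, R-ζ}
No single site covers all 7 demand points.
But {C, D} covers everything, so the minimum is 2.

2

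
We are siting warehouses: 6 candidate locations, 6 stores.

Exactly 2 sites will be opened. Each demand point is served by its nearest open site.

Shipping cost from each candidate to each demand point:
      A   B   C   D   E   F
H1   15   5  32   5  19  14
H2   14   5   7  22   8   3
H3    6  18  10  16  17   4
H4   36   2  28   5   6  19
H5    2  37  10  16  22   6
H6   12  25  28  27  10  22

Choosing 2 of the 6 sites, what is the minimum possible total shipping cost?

31

Open {H4, H5}.
  A→H5 2, B→H4 2, C→H5 10, D→H4 5, E→H4 6, F→H5 6  ⇒ total 31.
Compare {H3, H4}: total 33.
Compare {H2, H4}: total 37.
No size-2 selection does better; minimum is 31.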